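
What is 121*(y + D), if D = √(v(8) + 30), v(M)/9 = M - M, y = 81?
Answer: 9801 + 121*√30 ≈ 10464.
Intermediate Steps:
v(M) = 0 (v(M) = 9*(M - M) = 9*0 = 0)
D = √30 (D = √(0 + 30) = √30 ≈ 5.4772)
121*(y + D) = 121*(81 + √30) = 9801 + 121*√30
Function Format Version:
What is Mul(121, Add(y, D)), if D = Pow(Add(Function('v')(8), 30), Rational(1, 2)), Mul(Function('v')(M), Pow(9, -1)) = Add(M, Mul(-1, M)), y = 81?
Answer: Add(9801, Mul(121, Pow(30, Rational(1, 2)))) ≈ 10464.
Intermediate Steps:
Function('v')(M) = 0 (Function('v')(M) = Mul(9, Add(M, Mul(-1, M))) = Mul(9, 0) = 0)
D = Pow(30, Rational(1, 2)) (D = Pow(Add(0, 30), Rational(1, 2)) = Pow(30, Rational(1, 2)) ≈ 5.4772)
Mul(121, Add(y, D)) = Mul(121, Add(81, Pow(30, Rational(1, 2)))) = Add(9801, Mul(121, Pow(30, Rational(1, 2))))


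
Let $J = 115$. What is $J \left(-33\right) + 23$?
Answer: $-3772$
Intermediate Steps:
$J \left(-33\right) + 23 = 115 \left(-33\right) + 23 = -3795 + 23 = -3772$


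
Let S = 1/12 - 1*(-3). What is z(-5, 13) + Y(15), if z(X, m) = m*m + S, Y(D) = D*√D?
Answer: 2065/12 + 15*√15 ≈ 230.18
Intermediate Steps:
S = 37/12 (S = 1/12 + 3 = 37/12 ≈ 3.0833)
Y(D) = D^(3/2)
z(X, m) = 37/12 + m² (z(X, m) = m*m + 37/12 = m² + 37/12 = 37/12 + m²)
z(-5, 13) + Y(15) = (37/12 + 13²) + 15^(3/2) = (37/12 + 169) + 15*√15 = 2065/12 + 15*√15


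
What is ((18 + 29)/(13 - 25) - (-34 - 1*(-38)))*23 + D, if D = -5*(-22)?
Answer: -865/12 ≈ -72.083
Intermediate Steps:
D = 110
((18 + 29)/(13 - 25) - (-34 - 1*(-38)))*23 + D = ((18 + 29)/(13 - 25) - (-34 - 1*(-38)))*23 + 110 = (47/(-12) - (-34 + 38))*23 + 110 = (47*(-1/12) - 1*4)*23 + 110 = (-47/12 - 4)*23 + 110 = -95/12*23 + 110 = -2185/12 + 110 = -865/12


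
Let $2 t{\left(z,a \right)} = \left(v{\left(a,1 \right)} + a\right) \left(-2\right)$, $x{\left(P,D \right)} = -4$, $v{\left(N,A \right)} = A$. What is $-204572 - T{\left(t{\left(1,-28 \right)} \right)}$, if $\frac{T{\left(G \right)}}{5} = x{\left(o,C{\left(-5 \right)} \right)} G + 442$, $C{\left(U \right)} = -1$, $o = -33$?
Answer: $-206242$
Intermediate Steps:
$t{\left(z,a \right)} = -1 - a$ ($t{\left(z,a \right)} = \frac{\left(1 + a\right) \left(-2\right)}{2} = \frac{-2 - 2 a}{2} = -1 - a$)
$T{\left(G \right)} = 2210 - 20 G$ ($T{\left(G \right)} = 5 \left(- 4 G + 442\right) = 5 \left(442 - 4 G\right) = 2210 - 20 G$)
$-204572 - T{\left(t{\left(1,-28 \right)} \right)} = -204572 - \left(2210 - 20 \left(-1 - -28\right)\right) = -204572 - \left(2210 - 20 \left(-1 + 28\right)\right) = -204572 - \left(2210 - 540\right) = -204572 - 1670 = -206242$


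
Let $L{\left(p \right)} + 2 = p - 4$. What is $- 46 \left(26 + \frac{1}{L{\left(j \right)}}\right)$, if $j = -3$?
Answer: $- \frac{10718}{9} \approx -1190.9$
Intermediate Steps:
$L{\left(p \right)} = -6 + p$ ($L{\left(p \right)} = -2 + \left(p - 4\right) = -2 + \left(-4 + p\right) = -6 + p$)
$- 46 \left(26 + \frac{1}{L{\left(j \right)}}\right) = - 46 \left(26 + \frac{1}{-6 - 3}\right) = - 46 \left(26 + \frac{1}{-9}\right) = - 46 \left(26 - \frac{1}{9}\right) = \left(-46\right) \frac{233}{9} = - \frac{10718}{9}$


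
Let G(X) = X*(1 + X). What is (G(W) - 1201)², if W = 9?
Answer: 1234321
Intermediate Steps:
(G(W) - 1201)² = (9*(1 + 9) - 1201)² = (9*10 - 1201)² = (90 - 1201)² = (-1111)² = 1234321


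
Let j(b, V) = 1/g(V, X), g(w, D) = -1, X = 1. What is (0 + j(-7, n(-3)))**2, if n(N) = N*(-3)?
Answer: 1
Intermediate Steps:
n(N) = -3*N
j(b, V) = -1 (j(b, V) = 1/(-1) = -1)
(0 + j(-7, n(-3)))**2 = (0 - 1)**2 = (-1)**2 = 1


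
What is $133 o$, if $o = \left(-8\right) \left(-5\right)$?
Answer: $5320$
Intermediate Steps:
$o = 40$
$133 o = 133 \cdot 40 = 5320$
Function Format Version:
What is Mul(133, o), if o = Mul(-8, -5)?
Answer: 5320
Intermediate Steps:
o = 40
Mul(133, o) = Mul(133, 40) = 5320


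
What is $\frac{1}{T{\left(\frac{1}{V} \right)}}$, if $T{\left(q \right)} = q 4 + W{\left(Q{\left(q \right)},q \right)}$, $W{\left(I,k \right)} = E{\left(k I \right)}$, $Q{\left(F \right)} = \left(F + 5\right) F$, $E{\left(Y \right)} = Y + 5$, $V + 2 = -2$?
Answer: $\frac{64}{275} \approx 0.23273$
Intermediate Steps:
$V = -4$ ($V = -2 - 2 = -4$)
$E{\left(Y \right)} = 5 + Y$
$Q{\left(F \right)} = F \left(5 + F\right)$ ($Q{\left(F \right)} = \left(5 + F\right) F = F \left(5 + F\right)$)
$W{\left(I,k \right)} = 5 + I k$ ($W{\left(I,k \right)} = 5 + k I = 5 + I k$)
$T{\left(q \right)} = 5 + 4 q + q^{2} \left(5 + q\right)$ ($T{\left(q \right)} = q 4 + \left(5 + q \left(5 + q\right) q\right) = 4 q + \left(5 + q^{2} \left(5 + q\right)\right) = 5 + 4 q + q^{2} \left(5 + q\right)$)
$\frac{1}{T{\left(\frac{1}{V} \right)}} = \frac{1}{5 + \frac{4}{-4} + \left(\frac{1}{-4}\right)^{2} \left(5 + \frac{1}{-4}\right)} = \frac{1}{5 + 4 \left(- \frac{1}{4}\right) + \left(- \frac{1}{4}\right)^{2} \left(5 - \frac{1}{4}\right)} = \frac{1}{5 - 1 + \frac{1}{16} \cdot \frac{19}{4}} = \frac{1}{5 - 1 + \frac{19}{64}} = \frac{1}{\frac{275}{64}} = \frac{64}{275}$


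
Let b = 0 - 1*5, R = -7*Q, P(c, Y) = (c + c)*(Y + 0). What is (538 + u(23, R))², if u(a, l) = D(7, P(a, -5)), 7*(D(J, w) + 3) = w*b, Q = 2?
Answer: 23961025/49 ≈ 4.8900e+5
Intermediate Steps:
P(c, Y) = 2*Y*c (P(c, Y) = (2*c)*Y = 2*Y*c)
R = -14 (R = -7*2 = -14)
b = -5 (b = 0 - 5 = -5)
D(J, w) = -3 - 5*w/7 (D(J, w) = -3 + (w*(-5))/7 = -3 + (-5*w)/7 = -3 - 5*w/7)
u(a, l) = -3 + 50*a/7 (u(a, l) = -3 - 10*(-5)*a/7 = -3 - (-50)*a/7 = -3 + 50*a/7)
(538 + u(23, R))² = (538 + (-3 + (50/7)*23))² = (538 + (-3 + 1150/7))² = (538 + 1129/7)² = (4895/7)² = 23961025/49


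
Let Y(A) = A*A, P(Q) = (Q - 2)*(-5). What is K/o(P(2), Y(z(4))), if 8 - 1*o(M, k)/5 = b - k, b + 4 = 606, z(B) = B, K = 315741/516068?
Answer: -18573/87731560 ≈ -0.00021170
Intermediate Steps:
K = 315741/516068 (K = 315741*(1/516068) = 315741/516068 ≈ 0.61182)
P(Q) = 10 - 5*Q (P(Q) = (-2 + Q)*(-5) = 10 - 5*Q)
Y(A) = A²
b = 602 (b = -4 + 606 = 602)
o(M, k) = -2970 + 5*k (o(M, k) = 40 - 5*(602 - k) = 40 + (-3010 + 5*k) = -2970 + 5*k)
K/o(P(2), Y(z(4))) = 315741/(516068*(-2970 + 5*4²)) = 315741/(516068*(-2970 + 5*16)) = 315741/(516068*(-2970 + 80)) = (315741/516068)/(-2890) = (315741/516068)*(-1/2890) = -18573/87731560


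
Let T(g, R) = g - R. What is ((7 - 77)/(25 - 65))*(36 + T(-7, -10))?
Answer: 273/4 ≈ 68.250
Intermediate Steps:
((7 - 77)/(25 - 65))*(36 + T(-7, -10)) = ((7 - 77)/(25 - 65))*(36 + (-7 - 1*(-10))) = (-70/(-40))*(36 + (-7 + 10)) = (-70*(-1/40))*(36 + 3) = (7/4)*39 = 273/4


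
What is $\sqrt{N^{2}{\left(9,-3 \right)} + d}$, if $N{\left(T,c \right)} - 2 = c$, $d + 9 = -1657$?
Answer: $3 i \sqrt{185} \approx 40.804 i$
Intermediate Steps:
$d = -1666$ ($d = -9 - 1657 = -1666$)
$N{\left(T,c \right)} = 2 + c$
$\sqrt{N^{2}{\left(9,-3 \right)} + d} = \sqrt{\left(2 - 3\right)^{2} - 1666} = \sqrt{\left(-1\right)^{2} - 1666} = \sqrt{1 - 1666} = \sqrt{-1665} = 3 i \sqrt{185}$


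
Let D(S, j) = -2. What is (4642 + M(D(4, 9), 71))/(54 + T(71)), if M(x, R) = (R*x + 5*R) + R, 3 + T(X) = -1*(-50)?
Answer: 4926/101 ≈ 48.772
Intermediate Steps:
T(X) = 47 (T(X) = -3 - 1*(-50) = -3 + 50 = 47)
M(x, R) = 6*R + R*x (M(x, R) = (5*R + R*x) + R = 6*R + R*x)
(4642 + M(D(4, 9), 71))/(54 + T(71)) = (4642 + 71*(6 - 2))/(54 + 47) = (4642 + 71*4)/101 = (4642 + 284)*(1/101) = 4926*(1/101) = 4926/101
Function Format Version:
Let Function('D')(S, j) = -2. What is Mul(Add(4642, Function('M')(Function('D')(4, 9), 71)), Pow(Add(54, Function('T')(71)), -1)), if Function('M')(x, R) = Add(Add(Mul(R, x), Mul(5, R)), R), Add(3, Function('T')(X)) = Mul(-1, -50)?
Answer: Rational(4926, 101) ≈ 48.772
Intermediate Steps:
Function('T')(X) = 47 (Function('T')(X) = Add(-3, Mul(-1, -50)) = Add(-3, 50) = 47)
Function('M')(x, R) = Add(Mul(6, R), Mul(R, x)) (Function('M')(x, R) = Add(Add(Mul(5, R), Mul(R, x)), R) = Add(Mul(6, R), Mul(R, x)))
Mul(Add(4642, Function('M')(Function('D')(4, 9), 71)), Pow(Add(54, Function('T')(71)), -1)) = Mul(Add(4642, Mul(71, Add(6, -2))), Pow(Add(54, 47), -1)) = Mul(Add(4642, Mul(71, 4)), Pow(101, -1)) = Mul(Add(4642, 284), Rational(1, 101)) = Mul(4926, Rational(1, 101)) = Rational(4926, 101)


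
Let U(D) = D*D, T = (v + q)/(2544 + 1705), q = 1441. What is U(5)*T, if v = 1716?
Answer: 11275/607 ≈ 18.575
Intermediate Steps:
T = 451/607 (T = (1716 + 1441)/(2544 + 1705) = 3157/4249 = 3157*(1/4249) = 451/607 ≈ 0.74300)
U(D) = D**2
U(5)*T = 5**2*(451/607) = 25*(451/607) = 11275/607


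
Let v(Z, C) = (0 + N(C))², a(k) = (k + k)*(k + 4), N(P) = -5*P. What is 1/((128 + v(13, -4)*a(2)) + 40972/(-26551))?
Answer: 26551/258247156 ≈ 0.00010281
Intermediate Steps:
a(k) = 2*k*(4 + k) (a(k) = (2*k)*(4 + k) = 2*k*(4 + k))
v(Z, C) = 25*C² (v(Z, C) = (0 - 5*C)² = (-5*C)² = 25*C²)
1/((128 + v(13, -4)*a(2)) + 40972/(-26551)) = 1/((128 + (25*(-4)²)*(2*2*(4 + 2))) + 40972/(-26551)) = 1/((128 + (25*16)*(2*2*6)) + 40972*(-1/26551)) = 1/((128 + 400*24) - 40972/26551) = 1/((128 + 9600) - 40972/26551) = 1/(9728 - 40972/26551) = 1/(258247156/26551) = 26551/258247156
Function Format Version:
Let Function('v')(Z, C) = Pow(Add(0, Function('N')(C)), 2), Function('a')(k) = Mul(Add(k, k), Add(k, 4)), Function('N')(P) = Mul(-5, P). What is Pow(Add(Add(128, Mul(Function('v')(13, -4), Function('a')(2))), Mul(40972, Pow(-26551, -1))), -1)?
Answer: Rational(26551, 258247156) ≈ 0.00010281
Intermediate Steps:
Function('a')(k) = Mul(2, k, Add(4, k)) (Function('a')(k) = Mul(Mul(2, k), Add(4, k)) = Mul(2, k, Add(4, k)))
Function('v')(Z, C) = Mul(25, Pow(C, 2)) (Function('v')(Z, C) = Pow(Add(0, Mul(-5, C)), 2) = Pow(Mul(-5, C), 2) = Mul(25, Pow(C, 2)))
Pow(Add(Add(128, Mul(Function('v')(13, -4), Function('a')(2))), Mul(40972, Pow(-26551, -1))), -1) = Pow(Add(Add(128, Mul(Mul(25, Pow(-4, 2)), Mul(2, 2, Add(4, 2)))), Mul(40972, Pow(-26551, -1))), -1) = Pow(Add(Add(128, Mul(Mul(25, 16), Mul(2, 2, 6))), Mul(40972, Rational(-1, 26551))), -1) = Pow(Add(Add(128, Mul(400, 24)), Rational(-40972, 26551)), -1) = Pow(Add(Add(128, 9600), Rational(-40972, 26551)), -1) = Pow(Add(9728, Rational(-40972, 26551)), -1) = Pow(Rational(258247156, 26551), -1) = Rational(26551, 258247156)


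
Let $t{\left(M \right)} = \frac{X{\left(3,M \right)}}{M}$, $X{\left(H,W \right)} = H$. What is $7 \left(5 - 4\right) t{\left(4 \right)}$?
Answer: $\frac{21}{4} \approx 5.25$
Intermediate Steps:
$t{\left(M \right)} = \frac{3}{M}$
$7 \left(5 - 4\right) t{\left(4 \right)} = 7 \left(5 - 4\right) \frac{3}{4} = 7 \cdot 1 \cdot 3 \cdot \frac{1}{4} = 7 \cdot \frac{3}{4} = \frac{21}{4}$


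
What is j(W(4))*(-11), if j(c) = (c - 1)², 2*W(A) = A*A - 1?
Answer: -1859/4 ≈ -464.75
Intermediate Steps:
W(A) = -½ + A²/2 (W(A) = (A*A - 1)/2 = (A² - 1)/2 = (-1 + A²)/2 = -½ + A²/2)
j(c) = (-1 + c)²
j(W(4))*(-11) = (-1 + (-½ + (½)*4²))²*(-11) = (-1 + (-½ + (½)*16))²*(-11) = (-1 + (-½ + 8))²*(-11) = (-1 + 15/2)²*(-11) = (13/2)²*(-11) = (169/4)*(-11) = -1859/4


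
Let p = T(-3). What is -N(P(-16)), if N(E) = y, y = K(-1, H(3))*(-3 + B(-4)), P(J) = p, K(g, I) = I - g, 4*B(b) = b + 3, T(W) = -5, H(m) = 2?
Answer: 39/4 ≈ 9.7500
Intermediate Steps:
B(b) = ¾ + b/4 (B(b) = (b + 3)/4 = (3 + b)/4 = ¾ + b/4)
p = -5
P(J) = -5
y = -39/4 (y = (2 - 1*(-1))*(-3 + (¾ + (¼)*(-4))) = (2 + 1)*(-3 + (¾ - 1)) = 3*(-3 - ¼) = 3*(-13/4) = -39/4 ≈ -9.7500)
N(E) = -39/4
-N(P(-16)) = -1*(-39/4) = 39/4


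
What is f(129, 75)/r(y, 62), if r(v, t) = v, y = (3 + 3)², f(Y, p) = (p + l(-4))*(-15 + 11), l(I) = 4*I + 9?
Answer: -68/9 ≈ -7.5556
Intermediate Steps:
l(I) = 9 + 4*I
f(Y, p) = 28 - 4*p (f(Y, p) = (p + (9 + 4*(-4)))*(-15 + 11) = (p + (9 - 16))*(-4) = (p - 7)*(-4) = (-7 + p)*(-4) = 28 - 4*p)
y = 36 (y = 6² = 36)
f(129, 75)/r(y, 62) = (28 - 4*75)/36 = (28 - 300)*(1/36) = -272*1/36 = -68/9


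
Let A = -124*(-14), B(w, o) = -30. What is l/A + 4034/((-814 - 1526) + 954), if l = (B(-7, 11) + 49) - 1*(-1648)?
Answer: -335183/171864 ≈ -1.9503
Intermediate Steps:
A = 1736
l = 1667 (l = (-30 + 49) - 1*(-1648) = 19 + 1648 = 1667)
l/A + 4034/((-814 - 1526) + 954) = 1667/1736 + 4034/((-814 - 1526) + 954) = 1667*(1/1736) + 4034/(-2340 + 954) = 1667/1736 + 4034/(-1386) = 1667/1736 + 4034*(-1/1386) = 1667/1736 - 2017/693 = -335183/171864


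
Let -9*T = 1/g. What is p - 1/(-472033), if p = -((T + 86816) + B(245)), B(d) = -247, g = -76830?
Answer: -28255832330332753/326396658510 ≈ -86569.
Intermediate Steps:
T = 1/691470 (T = -1/9/(-76830) = -1/9*(-1/76830) = 1/691470 ≈ 1.4462e-6)
p = -59859866431/691470 (p = -((1/691470 + 86816) - 247) = -(60030659521/691470 - 247) = -1*59859866431/691470 = -59859866431/691470 ≈ -86569.)
p - 1/(-472033) = -59859866431/691470 - 1/(-472033) = -59859866431/691470 - 1*(-1/472033) = -59859866431/691470 + 1/472033 = -28255832330332753/326396658510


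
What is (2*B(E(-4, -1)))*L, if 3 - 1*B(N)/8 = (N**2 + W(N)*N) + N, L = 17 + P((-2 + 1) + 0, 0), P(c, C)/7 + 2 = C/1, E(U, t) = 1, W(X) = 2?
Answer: -48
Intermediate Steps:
P(c, C) = -14 + 7*C (P(c, C) = -14 + 7*(C/1) = -14 + 7*(C*1) = -14 + 7*C)
L = 3 (L = 17 + (-14 + 7*0) = 17 + (-14 + 0) = 17 - 14 = 3)
B(N) = 24 - 24*N - 8*N**2 (B(N) = 24 - 8*((N**2 + 2*N) + N) = 24 - 8*(N**2 + 3*N) = 24 + (-24*N - 8*N**2) = 24 - 24*N - 8*N**2)
(2*B(E(-4, -1)))*L = (2*(24 - 24*1 - 8*1**2))*3 = (2*(24 - 24 - 8*1))*3 = (2*(24 - 24 - 8))*3 = (2*(-8))*3 = -16*3 = -48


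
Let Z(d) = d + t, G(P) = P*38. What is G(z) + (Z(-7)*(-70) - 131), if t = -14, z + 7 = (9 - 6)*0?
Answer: 1073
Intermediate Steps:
z = -7 (z = -7 + (9 - 6)*0 = -7 + 3*0 = -7 + 0 = -7)
G(P) = 38*P
Z(d) = -14 + d (Z(d) = d - 14 = -14 + d)
G(z) + (Z(-7)*(-70) - 131) = 38*(-7) + ((-14 - 7)*(-70) - 131) = -266 + (-21*(-70) - 131) = -266 + (1470 - 131) = -266 + 1339 = 1073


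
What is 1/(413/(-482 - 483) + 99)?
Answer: 965/95122 ≈ 0.010145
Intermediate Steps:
1/(413/(-482 - 483) + 99) = 1/(413/(-965) + 99) = 1/(413*(-1/965) + 99) = 1/(-413/965 + 99) = 1/(95122/965) = 965/95122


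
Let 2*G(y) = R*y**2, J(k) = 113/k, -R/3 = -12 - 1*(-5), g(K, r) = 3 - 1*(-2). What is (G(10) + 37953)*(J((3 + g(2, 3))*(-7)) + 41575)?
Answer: 90802377261/56 ≈ 1.6215e+9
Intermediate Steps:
g(K, r) = 5 (g(K, r) = 3 + 2 = 5)
R = 21 (R = -3*(-12 - 1*(-5)) = -3*(-12 + 5) = -3*(-7) = 21)
G(y) = 21*y**2/2 (G(y) = (21*y**2)/2 = 21*y**2/2)
(G(10) + 37953)*(J((3 + g(2, 3))*(-7)) + 41575) = ((21/2)*10**2 + 37953)*(113/(((3 + 5)*(-7))) + 41575) = ((21/2)*100 + 37953)*(113/((8*(-7))) + 41575) = (1050 + 37953)*(113/(-56) + 41575) = 39003*(113*(-1/56) + 41575) = 39003*(-113/56 + 41575) = 39003*(2328087/56) = 90802377261/56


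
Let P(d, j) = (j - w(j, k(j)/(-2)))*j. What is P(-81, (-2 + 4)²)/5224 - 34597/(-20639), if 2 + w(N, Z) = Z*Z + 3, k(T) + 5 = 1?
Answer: 45163043/26954534 ≈ 1.6755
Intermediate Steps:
k(T) = -4 (k(T) = -5 + 1 = -4)
w(N, Z) = 1 + Z² (w(N, Z) = -2 + (Z*Z + 3) = -2 + (Z² + 3) = -2 + (3 + Z²) = 1 + Z²)
P(d, j) = j*(-5 + j) (P(d, j) = (j - (1 + (-4/(-2))²))*j = (j - (1 + (-4*(-½))²))*j = (j - (1 + 2²))*j = (j - (1 + 4))*j = (j - 1*5)*j = (j - 5)*j = (-5 + j)*j = j*(-5 + j))
P(-81, (-2 + 4)²)/5224 - 34597/(-20639) = ((-2 + 4)²*(-5 + (-2 + 4)²))/5224 - 34597/(-20639) = (2²*(-5 + 2²))*(1/5224) - 34597*(-1/20639) = (4*(-5 + 4))*(1/5224) + 34597/20639 = (4*(-1))*(1/5224) + 34597/20639 = -4*1/5224 + 34597/20639 = -1/1306 + 34597/20639 = 45163043/26954534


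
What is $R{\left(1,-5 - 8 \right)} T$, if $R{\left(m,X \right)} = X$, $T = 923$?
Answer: $-11999$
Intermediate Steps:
$R{\left(1,-5 - 8 \right)} T = \left(-5 - 8\right) 923 = \left(-13\right) 923 = -11999$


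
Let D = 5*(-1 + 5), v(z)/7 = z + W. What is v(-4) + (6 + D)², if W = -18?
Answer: 522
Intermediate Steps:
v(z) = -126 + 7*z (v(z) = 7*(z - 18) = 7*(-18 + z) = -126 + 7*z)
D = 20 (D = 5*4 = 20)
v(-4) + (6 + D)² = (-126 + 7*(-4)) + (6 + 20)² = (-126 - 28) + 26² = -154 + 676 = 522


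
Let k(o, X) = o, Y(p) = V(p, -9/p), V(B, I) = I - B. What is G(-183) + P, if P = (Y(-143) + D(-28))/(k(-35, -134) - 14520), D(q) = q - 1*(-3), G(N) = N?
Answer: -380906678/2081365 ≈ -183.01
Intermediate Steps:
Y(p) = -p - 9/p (Y(p) = -9/p - p = -p - 9/p)
D(q) = 3 + q (D(q) = q + 3 = 3 + q)
P = -16883/2081365 (P = ((-1*(-143) - 9/(-143)) + (3 - 28))/(-35 - 14520) = ((143 - 9*(-1/143)) - 25)/(-14555) = ((143 + 9/143) - 25)*(-1/14555) = (20458/143 - 25)*(-1/14555) = (16883/143)*(-1/14555) = -16883/2081365 ≈ -0.0081115)
G(-183) + P = -183 - 16883/2081365 = -380906678/2081365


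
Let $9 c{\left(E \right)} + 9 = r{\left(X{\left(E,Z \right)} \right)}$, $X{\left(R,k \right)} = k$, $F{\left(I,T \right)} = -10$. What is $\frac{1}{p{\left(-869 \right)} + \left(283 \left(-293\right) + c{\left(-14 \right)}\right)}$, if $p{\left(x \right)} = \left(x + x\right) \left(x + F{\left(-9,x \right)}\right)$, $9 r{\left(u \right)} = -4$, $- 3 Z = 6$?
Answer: $\frac{81}{117027338} \approx 6.9215 \cdot 10^{-7}$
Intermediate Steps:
$Z = -2$ ($Z = \left(- \frac{1}{3}\right) 6 = -2$)
$r{\left(u \right)} = - \frac{4}{9}$ ($r{\left(u \right)} = \frac{1}{9} \left(-4\right) = - \frac{4}{9}$)
$c{\left(E \right)} = - \frac{85}{81}$ ($c{\left(E \right)} = -1 + \frac{1}{9} \left(- \frac{4}{9}\right) = -1 - \frac{4}{81} = - \frac{85}{81}$)
$p{\left(x \right)} = 2 x \left(-10 + x\right)$ ($p{\left(x \right)} = \left(x + x\right) \left(x - 10\right) = 2 x \left(-10 + x\right)$)
$\frac{1}{p{\left(-869 \right)} + \left(283 \left(-293\right) + c{\left(-14 \right)}\right)} = \frac{1}{2 \left(-869\right) \left(-10 - 869\right) + \left(283 \left(-293\right) - \frac{85}{81}\right)} = \frac{1}{2 \left(-869\right) \left(-879\right) - \frac{6716524}{81}} = \frac{1}{1527702 - \frac{6716524}{81}} = \frac{1}{\frac{117027338}{81}} = \frac{81}{117027338}$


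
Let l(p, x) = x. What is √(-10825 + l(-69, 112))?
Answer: I*√10713 ≈ 103.5*I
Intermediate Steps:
√(-10825 + l(-69, 112)) = √(-10825 + 112) = √(-10713) = I*√10713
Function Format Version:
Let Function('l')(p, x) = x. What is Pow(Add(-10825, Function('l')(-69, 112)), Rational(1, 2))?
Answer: Mul(I, Pow(10713, Rational(1, 2))) ≈ Mul(103.50, I)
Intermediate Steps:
Pow(Add(-10825, Function('l')(-69, 112)), Rational(1, 2)) = Pow(Add(-10825, 112), Rational(1, 2)) = Pow(-10713, Rational(1, 2)) = Mul(I, Pow(10713, Rational(1, 2)))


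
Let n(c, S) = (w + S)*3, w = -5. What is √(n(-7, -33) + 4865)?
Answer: √4751 ≈ 68.927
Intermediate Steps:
n(c, S) = -15 + 3*S (n(c, S) = (-5 + S)*3 = -15 + 3*S)
√(n(-7, -33) + 4865) = √((-15 + 3*(-33)) + 4865) = √((-15 - 99) + 4865) = √(-114 + 4865) = √4751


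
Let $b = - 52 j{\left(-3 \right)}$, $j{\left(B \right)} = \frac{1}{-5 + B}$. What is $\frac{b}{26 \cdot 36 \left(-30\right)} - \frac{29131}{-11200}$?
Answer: $\frac{786467}{302400} \approx 2.6007$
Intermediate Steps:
$b = \frac{13}{2}$ ($b = - \frac{52}{-5 - 3} = - \frac{52}{-8} = \left(-52\right) \left(- \frac{1}{8}\right) = \frac{13}{2} \approx 6.5$)
$\frac{b}{26 \cdot 36 \left(-30\right)} - \frac{29131}{-11200} = \frac{13}{2 \cdot 26 \cdot 36 \left(-30\right)} - \frac{29131}{-11200} = \frac{13}{2 \cdot 936 \left(-30\right)} - - \frac{29131}{11200} = \frac{13}{2 \left(-28080\right)} + \frac{29131}{11200} = \frac{13}{2} \left(- \frac{1}{28080}\right) + \frac{29131}{11200} = - \frac{1}{4320} + \frac{29131}{11200} = \frac{786467}{302400}$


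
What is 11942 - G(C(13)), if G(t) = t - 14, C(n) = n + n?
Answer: 11930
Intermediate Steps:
C(n) = 2*n
G(t) = -14 + t
11942 - G(C(13)) = 11942 - (-14 + 2*13) = 11942 - (-14 + 26) = 11942 - 1*12 = 11942 - 12 = 11930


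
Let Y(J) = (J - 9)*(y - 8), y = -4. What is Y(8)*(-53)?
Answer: -636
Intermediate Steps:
Y(J) = 108 - 12*J (Y(J) = (J - 9)*(-4 - 8) = (-9 + J)*(-12) = 108 - 12*J)
Y(8)*(-53) = (108 - 12*8)*(-53) = (108 - 96)*(-53) = 12*(-53) = -636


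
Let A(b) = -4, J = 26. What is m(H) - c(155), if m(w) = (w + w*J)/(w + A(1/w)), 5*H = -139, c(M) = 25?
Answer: -74/53 ≈ -1.3962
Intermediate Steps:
H = -139/5 (H = (⅕)*(-139) = -139/5 ≈ -27.800)
m(w) = 27*w/(-4 + w) (m(w) = (w + w*26)/(w - 4) = (w + 26*w)/(-4 + w) = (27*w)/(-4 + w) = 27*w/(-4 + w))
m(H) - c(155) = 27*(-139/5)/(-4 - 139/5) - 1*25 = 27*(-139/5)/(-159/5) - 25 = 27*(-139/5)*(-5/159) - 25 = 1251/53 - 25 = -74/53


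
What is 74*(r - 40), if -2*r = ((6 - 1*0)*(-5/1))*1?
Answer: -1850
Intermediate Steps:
r = 15 (r = -(6 - 1*0)*(-5/1)/2 = -(6 + 0)*(-5*1)/2 = -6*(-5)/2 = -(-15) = -½*(-30) = 15)
74*(r - 40) = 74*(15 - 40) = 74*(-25) = -1850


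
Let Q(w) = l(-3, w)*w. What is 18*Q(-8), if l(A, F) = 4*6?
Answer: -3456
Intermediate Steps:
l(A, F) = 24
Q(w) = 24*w
18*Q(-8) = 18*(24*(-8)) = 18*(-192) = -3456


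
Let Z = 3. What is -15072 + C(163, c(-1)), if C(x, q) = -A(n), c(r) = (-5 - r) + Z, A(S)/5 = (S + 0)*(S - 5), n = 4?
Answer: -15052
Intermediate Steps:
A(S) = 5*S*(-5 + S) (A(S) = 5*((S + 0)*(S - 5)) = 5*(S*(-5 + S)) = 5*S*(-5 + S))
c(r) = -2 - r (c(r) = (-5 - r) + 3 = -2 - r)
C(x, q) = 20 (C(x, q) = -5*4*(-5 + 4) = -5*4*(-1) = -1*(-20) = 20)
-15072 + C(163, c(-1)) = -15072 + 20 = -15052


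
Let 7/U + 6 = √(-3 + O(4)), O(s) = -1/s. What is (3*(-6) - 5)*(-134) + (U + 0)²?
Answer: 75993894/24649 + 4704*I*√13/24649 ≈ 3083.0 + 0.68808*I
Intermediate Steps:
U = 7/(-6 + I*√13/2) (U = 7/(-6 + √(-3 - 1/4)) = 7/(-6 + √(-3 - 1*¼)) = 7/(-6 + √(-3 - ¼)) = 7/(-6 + √(-13/4)) = 7/(-6 + I*√13/2) ≈ -1.0701 - 0.32151*I)
(3*(-6) - 5)*(-134) + (U + 0)² = (3*(-6) - 5)*(-134) + ((-168/157 - 14*I*√13/157) + 0)² = (-18 - 5)*(-134) + (-168/157 - 14*I*√13/157)² = -23*(-134) + (-168/157 - 14*I*√13/157)² = 3082 + (-168/157 - 14*I*√13/157)²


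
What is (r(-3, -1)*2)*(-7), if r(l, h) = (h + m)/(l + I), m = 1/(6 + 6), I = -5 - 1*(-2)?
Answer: -77/36 ≈ -2.1389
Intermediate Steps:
I = -3 (I = -5 + 2 = -3)
m = 1/12 ≈ 0.083333
r(l, h) = (1/12 + h)/(-3 + l) (r(l, h) = (h + 1/12)/(l - 3) = (1/12 + h)/(-3 + l))
(r(-3, -1)*2)*(-7) = (((1/12 - 1)/(-3 - 3))*2)*(-7) = ((-11/12/(-6))*2)*(-7) = (-1/6*(-11/12)*2)*(-7) = ((11/72)*2)*(-7) = (11/36)*(-7) = -77/36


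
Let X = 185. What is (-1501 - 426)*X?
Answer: -356495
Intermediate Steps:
(-1501 - 426)*X = (-1501 - 426)*185 = -1927*185 = -356495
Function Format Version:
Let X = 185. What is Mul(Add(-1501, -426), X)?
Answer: -356495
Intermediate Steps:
Mul(Add(-1501, -426), X) = Mul(Add(-1501, -426), 185) = Mul(-1927, 185) = -356495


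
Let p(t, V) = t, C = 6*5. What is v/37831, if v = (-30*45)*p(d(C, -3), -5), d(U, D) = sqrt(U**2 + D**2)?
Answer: -4050*sqrt(101)/37831 ≈ -1.0759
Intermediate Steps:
C = 30
d(U, D) = sqrt(D**2 + U**2)
v = -4050*sqrt(101) (v = (-30*45)*sqrt((-3)**2 + 30**2) = -1350*sqrt(9 + 900) = -4050*sqrt(101) ≈ -40702.)
v/37831 = -4050*sqrt(101)/37831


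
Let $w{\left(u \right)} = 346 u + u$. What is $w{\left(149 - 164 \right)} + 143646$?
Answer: $138441$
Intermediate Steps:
$w{\left(u \right)} = 347 u$
$w{\left(149 - 164 \right)} + 143646 = 347 \left(149 - 164\right) + 143646 = 347 \left(-15\right) + 143646 = -5205 + 143646 = 138441$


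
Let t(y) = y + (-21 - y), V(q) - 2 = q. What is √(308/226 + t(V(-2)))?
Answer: I*√250747/113 ≈ 4.4314*I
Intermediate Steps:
V(q) = 2 + q
t(y) = -21
√(308/226 + t(V(-2))) = √(308/226 - 21) = √(308*(1/226) - 21) = √(154/113 - 21) = √(-2219/113) = I*√250747/113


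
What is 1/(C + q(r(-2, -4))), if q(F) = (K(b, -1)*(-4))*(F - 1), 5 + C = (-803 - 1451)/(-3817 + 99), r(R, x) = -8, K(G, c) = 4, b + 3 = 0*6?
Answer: 1859/259528 ≈ 0.0071630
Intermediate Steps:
b = -3 (b = -3 + 0*6 = -3 + 0 = -3)
C = -8168/1859 (C = -5 + (-803 - 1451)/(-3817 + 99) = -5 - 2254/(-3718) = -5 - 2254*(-1/3718) = -5 + 1127/1859 = -8168/1859 ≈ -4.3938)
q(F) = 16 - 16*F (q(F) = (4*(-4))*(F - 1) = -16*(-1 + F) = 16 - 16*F)
1/(C + q(r(-2, -4))) = 1/(-8168/1859 + (16 - 16*(-8))) = 1/(-8168/1859 + (16 + 128)) = 1/(-8168/1859 + 144) = 1/(259528/1859) = 1859/259528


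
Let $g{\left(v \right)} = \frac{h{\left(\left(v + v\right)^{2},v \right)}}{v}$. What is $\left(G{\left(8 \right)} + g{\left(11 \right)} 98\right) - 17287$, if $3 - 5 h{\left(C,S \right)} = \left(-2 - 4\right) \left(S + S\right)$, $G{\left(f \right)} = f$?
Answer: $- \frac{187423}{11} \approx -17038.0$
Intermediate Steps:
$h{\left(C,S \right)} = \frac{3}{5} + \frac{12 S}{5}$ ($h{\left(C,S \right)} = \frac{3}{5} - \frac{\left(-2 - 4\right) \left(S + S\right)}{5} = \frac{3}{5} - \frac{\left(-6\right) 2 S}{5} = \frac{3}{5} - \frac{\left(-12\right) S}{5} = \frac{3}{5} + \frac{12 S}{5}$)
$g{\left(v \right)} = \frac{\frac{3}{5} + \frac{12 v}{5}}{v}$
$\left(G{\left(8 \right)} + g{\left(11 \right)} 98\right) - 17287 = \left(8 + \frac{3 \left(1 + 4 \cdot 11\right)}{5 \cdot 11} \cdot 98\right) - 17287 = \left(8 + \frac{3}{5} \cdot \frac{1}{11} \left(1 + 44\right) 98\right) - 17287 = \left(8 + \frac{3}{5} \cdot \frac{1}{11} \cdot 45 \cdot 98\right) - 17287 = \left(8 + \frac{27}{11} \cdot 98\right) - 17287 = \left(8 + \frac{2646}{11}\right) - 17287 = \frac{2734}{11} - 17287 = - \frac{187423}{11}$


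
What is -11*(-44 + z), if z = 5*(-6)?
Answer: 814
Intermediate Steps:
z = -30
-11*(-44 + z) = -11*(-44 - 30) = -11*(-74) = 814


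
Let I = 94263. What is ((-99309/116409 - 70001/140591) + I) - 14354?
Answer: 435924398523181/5455352573 ≈ 79908.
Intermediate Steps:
((-99309/116409 - 70001/140591) + I) - 14354 = ((-99309/116409 - 70001/140591) + 94263) - 14354 = ((-99309*1/116409 - 70001*1/140591) + 94263) - 14354 = ((-33103/38803 - 70001/140591) + 94263) - 14354 = (-7370232676/5455352573 + 94263) - 14354 = 514230529356023/5455352573 - 14354 = 435924398523181/5455352573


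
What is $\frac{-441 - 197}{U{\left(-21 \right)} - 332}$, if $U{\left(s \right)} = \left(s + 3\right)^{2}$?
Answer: $\frac{319}{4} \approx 79.75$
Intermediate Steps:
$U{\left(s \right)} = \left(3 + s\right)^{2}$
$\frac{-441 - 197}{U{\left(-21 \right)} - 332} = \frac{-441 - 197}{\left(3 - 21\right)^{2} - 332} = - \frac{638}{\left(-18\right)^{2} - 332} = - \frac{638}{324 - 332} = - \frac{638}{-8} = \left(-638\right) \left(- \frac{1}{8}\right) = \frac{319}{4}$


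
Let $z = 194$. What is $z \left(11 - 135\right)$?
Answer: $-24056$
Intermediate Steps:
$z \left(11 - 135\right) = 194 \left(11 - 135\right) = 194 \left(-124\right) = -24056$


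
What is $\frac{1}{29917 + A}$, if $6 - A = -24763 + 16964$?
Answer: $\frac{1}{37722} \approx 2.651 \cdot 10^{-5}$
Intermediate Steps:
$A = 7805$ ($A = 6 - \left(-24763 + 16964\right) = 6 - -7799 = 6 + 7799 = 7805$)
$\frac{1}{29917 + A} = \frac{1}{29917 + 7805} = \frac{1}{37722}$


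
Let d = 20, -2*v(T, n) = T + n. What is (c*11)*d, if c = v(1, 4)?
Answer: -550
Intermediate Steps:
v(T, n) = -T/2 - n/2 (v(T, n) = -(T + n)/2 = -T/2 - n/2)
c = -5/2 (c = -½*1 - ½*4 = -½ - 2 = -5/2 ≈ -2.5000)
(c*11)*d = -5/2*11*20 = -55/2*20 = -550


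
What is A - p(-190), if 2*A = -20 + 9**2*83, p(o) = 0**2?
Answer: 6703/2 ≈ 3351.5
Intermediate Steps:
p(o) = 0
A = 6703/2 (A = (-20 + 9**2*83)/2 = (-20 + 81*83)/2 = (-20 + 6723)/2 = (1/2)*6703 = 6703/2 ≈ 3351.5)
A - p(-190) = 6703/2 - 1*0 = 6703/2 + 0 = 6703/2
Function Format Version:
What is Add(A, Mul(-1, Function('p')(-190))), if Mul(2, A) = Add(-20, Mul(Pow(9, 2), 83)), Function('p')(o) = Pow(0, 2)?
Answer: Rational(6703, 2) ≈ 3351.5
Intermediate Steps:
Function('p')(o) = 0
A = Rational(6703, 2) (A = Mul(Rational(1, 2), Add(-20, Mul(Pow(9, 2), 83))) = Mul(Rational(1, 2), Add(-20, Mul(81, 83))) = Mul(Rational(1, 2), Add(-20, 6723)) = Mul(Rational(1, 2), 6703) = Rational(6703, 2) ≈ 3351.5)
Add(A, Mul(-1, Function('p')(-190))) = Add(Rational(6703, 2), Mul(-1, 0)) = Add(Rational(6703, 2), 0) = Rational(6703, 2)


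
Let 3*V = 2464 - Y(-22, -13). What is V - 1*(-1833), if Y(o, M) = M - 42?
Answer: 8018/3 ≈ 2672.7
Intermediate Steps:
Y(o, M) = -42 + M
V = 2519/3 (V = (2464 - (-42 - 13))/3 = (2464 - 1*(-55))/3 = (2464 + 55)/3 = (1/3)*2519 = 2519/3 ≈ 839.67)
V - 1*(-1833) = 2519/3 - 1*(-1833) = 2519/3 + 1833 = 8018/3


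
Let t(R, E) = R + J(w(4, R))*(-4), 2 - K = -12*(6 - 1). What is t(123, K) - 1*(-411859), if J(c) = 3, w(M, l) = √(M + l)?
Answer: 411970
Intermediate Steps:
K = 62 (K = 2 - (-12)*(6 - 1) = 2 - (-12)*5 = 2 - 1*(-60) = 2 + 60 = 62)
t(R, E) = -12 + R (t(R, E) = R + 3*(-4) = R - 12 = -12 + R)
t(123, K) - 1*(-411859) = (-12 + 123) - 1*(-411859) = 111 + 411859 = 411970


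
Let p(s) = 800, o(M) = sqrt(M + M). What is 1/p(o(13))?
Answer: 1/800 ≈ 0.0012500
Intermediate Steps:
o(M) = sqrt(2)*sqrt(M) (o(M) = sqrt(2*M) = sqrt(2)*sqrt(M))
1/p(o(13)) = 1/800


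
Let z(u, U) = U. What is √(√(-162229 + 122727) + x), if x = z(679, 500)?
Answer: √(500 + I*√39502) ≈ 22.782 + 4.362*I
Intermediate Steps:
x = 500
√(√(-162229 + 122727) + x) = √(√(-162229 + 122727) + 500) = √(√(-39502) + 500) = √(I*√39502 + 500) = √(500 + I*√39502)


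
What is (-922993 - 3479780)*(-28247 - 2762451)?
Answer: 12286809805554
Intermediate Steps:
(-922993 - 3479780)*(-28247 - 2762451) = -4402773*(-2790698) = 12286809805554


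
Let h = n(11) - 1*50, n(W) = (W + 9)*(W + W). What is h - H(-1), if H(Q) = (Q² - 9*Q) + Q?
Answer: 381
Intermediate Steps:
n(W) = 2*W*(9 + W) (n(W) = (9 + W)*(2*W) = 2*W*(9 + W))
H(Q) = Q² - 8*Q
h = 390 (h = 2*11*(9 + 11) - 1*50 = 2*11*20 - 50 = 440 - 50 = 390)
h - H(-1) = 390 - (-1)*(-8 - 1) = 390 - (-1)*(-9) = 390 - 1*9 = 390 - 9 = 381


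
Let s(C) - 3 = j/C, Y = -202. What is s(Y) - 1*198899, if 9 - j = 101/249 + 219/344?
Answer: -3441401108381/17302512 ≈ -1.9890e+5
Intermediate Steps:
j = 681629/85656 (j = 9 - (101/249 + 219/344) = 9 - 1*89275/85656 = 9 - 89275/85656 = 681629/85656 ≈ 7.9577)
s(C) = 3 + 681629/(85656*C)
s(Y) - 1*198899 = (3 + (681629/85656)/(-202)) - 1*198899 = (3 + (681629/85656)*(-1/202)) - 198899 = (3 - 681629/17302512) - 198899 = 51225907/17302512 - 198899 = -3441401108381/17302512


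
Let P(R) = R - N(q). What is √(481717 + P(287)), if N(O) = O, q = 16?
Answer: 26*√713 ≈ 694.25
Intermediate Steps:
P(R) = -16 + R (P(R) = R - 1*16 = R - 16 = -16 + R)
√(481717 + P(287)) = √(481717 + (-16 + 287)) = √(481717 + 271) = √481988 = 26*√713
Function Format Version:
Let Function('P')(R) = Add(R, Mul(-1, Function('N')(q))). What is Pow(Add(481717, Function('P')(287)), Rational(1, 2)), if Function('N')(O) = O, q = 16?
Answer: Mul(26, Pow(713, Rational(1, 2))) ≈ 694.25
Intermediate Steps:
Function('P')(R) = Add(-16, R) (Function('P')(R) = Add(R, Mul(-1, 16)) = Add(R, -16) = Add(-16, R))
Pow(Add(481717, Function('P')(287)), Rational(1, 2)) = Pow(Add(481717, Add(-16, 287)), Rational(1, 2)) = Pow(Add(481717, 271), Rational(1, 2)) = Pow(481988, Rational(1, 2)) = Mul(26, Pow(713, Rational(1, 2)))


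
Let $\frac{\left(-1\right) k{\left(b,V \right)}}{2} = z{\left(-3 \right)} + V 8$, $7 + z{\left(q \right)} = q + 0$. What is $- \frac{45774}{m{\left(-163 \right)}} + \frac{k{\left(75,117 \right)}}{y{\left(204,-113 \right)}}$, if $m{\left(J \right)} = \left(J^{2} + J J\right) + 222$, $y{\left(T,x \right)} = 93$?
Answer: $- \frac{51539851}{2481240} \approx -20.772$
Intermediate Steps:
$z{\left(q \right)} = -7 + q$ ($z{\left(q \right)} = -7 + \left(q + 0\right) = -7 + q$)
$m{\left(J \right)} = 222 + 2 J^{2}$ ($m{\left(J \right)} = \left(J^{2} + J^{2}\right) + 222 = 2 J^{2} + 222 = 222 + 2 J^{2}$)
$k{\left(b,V \right)} = 20 - 16 V$ ($k{\left(b,V \right)} = - 2 \left(\left(-7 - 3\right) + V 8\right) = - 2 \left(-10 + 8 V\right) = 20 - 16 V$)
$- \frac{45774}{m{\left(-163 \right)}} + \frac{k{\left(75,117 \right)}}{y{\left(204,-113 \right)}} = - \frac{45774}{222 + 2 \left(-163\right)^{2}} + \frac{20 - 1872}{93} = - \frac{45774}{222 + 2 \cdot 26569} + \left(20 - 1872\right) \frac{1}{93} = - \frac{45774}{222 + 53138} - \frac{1852}{93} = - \frac{45774}{53360} - \frac{1852}{93} = \left(-45774\right) \frac{1}{53360} - \frac{1852}{93} = - \frac{22887}{26680} - \frac{1852}{93} = - \frac{51539851}{2481240}$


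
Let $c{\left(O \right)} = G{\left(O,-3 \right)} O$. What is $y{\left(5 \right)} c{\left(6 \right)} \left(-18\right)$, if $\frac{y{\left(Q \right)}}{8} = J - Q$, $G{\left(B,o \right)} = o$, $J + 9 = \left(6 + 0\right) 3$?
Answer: $10368$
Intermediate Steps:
$J = 9$ ($J = -9 + \left(6 + 0\right) 3 = -9 + 6 \cdot 3 = -9 + 18 = 9$)
$y{\left(Q \right)} = 72 - 8 Q$ ($y{\left(Q \right)} = 8 \left(9 - Q\right) = 72 - 8 Q$)
$c{\left(O \right)} = - 3 O$
$y{\left(5 \right)} c{\left(6 \right)} \left(-18\right) = \left(72 - 40\right) \left(\left(-3\right) 6\right) \left(-18\right) = \left(72 - 40\right) \left(-18\right) \left(-18\right) = 32 \left(-18\right) \left(-18\right) = \left(-576\right) \left(-18\right) = 10368$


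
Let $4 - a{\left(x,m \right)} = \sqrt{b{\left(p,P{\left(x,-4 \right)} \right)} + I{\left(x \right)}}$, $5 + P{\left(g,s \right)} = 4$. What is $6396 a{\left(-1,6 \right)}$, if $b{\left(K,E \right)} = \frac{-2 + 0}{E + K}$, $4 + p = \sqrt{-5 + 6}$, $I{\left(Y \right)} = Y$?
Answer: $25584 - 3198 i \sqrt{2} \approx 25584.0 - 4522.7 i$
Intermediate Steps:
$P{\left(g,s \right)} = -1$ ($P{\left(g,s \right)} = -5 + 4 = -1$)
$p = -3$ ($p = -4 + \sqrt{-5 + 6} = -4 + \sqrt{1} = -4 + 1 = -3$)
$b{\left(K,E \right)} = - \frac{2}{E + K}$
$a{\left(x,m \right)} = 4 - \sqrt{\frac{1}{2} + x}$ ($a{\left(x,m \right)} = 4 - \sqrt{- \frac{2}{-1 - 3} + x} = 4 - \sqrt{- \frac{2}{-4} + x} = 4 - \sqrt{\left(-2\right) \left(- \frac{1}{4}\right) + x} = 4 - \sqrt{\frac{1}{2} + x}$)
$6396 a{\left(-1,6 \right)} = 6396 \left(4 - \frac{\sqrt{2 + 4 \left(-1\right)}}{2}\right) = 6396 \left(4 - \frac{\sqrt{2 - 4}}{2}\right) = 6396 \left(4 - \frac{\sqrt{-2}}{2}\right) = 6396 \left(4 - \frac{i \sqrt{2}}{2}\right) = 25584 - 3198 i \sqrt{2}$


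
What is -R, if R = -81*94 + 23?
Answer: 7591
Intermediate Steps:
R = -7591 (R = -7614 + 23 = -7591)
-R = -1*(-7591) = 7591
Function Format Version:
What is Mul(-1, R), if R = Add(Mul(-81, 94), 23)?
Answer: 7591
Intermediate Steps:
R = -7591 (R = Add(-7614, 23) = -7591)
Mul(-1, R) = Mul(-1, -7591) = 7591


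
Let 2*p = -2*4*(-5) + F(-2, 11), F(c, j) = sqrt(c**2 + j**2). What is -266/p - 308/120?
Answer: -30079/1770 + 532*sqrt(5)/295 ≈ -12.961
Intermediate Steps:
p = 20 + 5*sqrt(5)/2 (p = (-2*4*(-5) + sqrt((-2)**2 + 11**2))/2 = (-8*(-5) + sqrt(4 + 121))/2 = (40 + sqrt(125))/2 = (40 + 5*sqrt(5))/2 = 20 + 5*sqrt(5)/2 ≈ 25.590)
-266/p - 308/120 = -266/(20 + 5*sqrt(5)/2) - 308/120 = -266/(20 + 5*sqrt(5)/2) - 308*1/120 = -266/(20 + 5*sqrt(5)/2) - 77/30 = -77/30 - 266/(20 + 5*sqrt(5)/2)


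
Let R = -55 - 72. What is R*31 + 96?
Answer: -3841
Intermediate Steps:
R = -127
R*31 + 96 = -127*31 + 96 = -3937 + 96 = -3841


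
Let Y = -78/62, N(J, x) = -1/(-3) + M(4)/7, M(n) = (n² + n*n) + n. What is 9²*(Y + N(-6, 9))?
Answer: 74142/217 ≈ 341.67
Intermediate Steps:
M(n) = n + 2*n² (M(n) = (n² + n²) + n = 2*n² + n = n + 2*n²)
N(J, x) = 115/21 (N(J, x) = -1/(-3) + (4*(1 + 2*4))/7 = -1*(-⅓) + (4*(1 + 8))*(⅐) = ⅓ + (4*9)*(⅐) = ⅓ + 36*(⅐) = ⅓ + 36/7 = 115/21)
Y = -39/31 (Y = -78*1/62 = -39/31 ≈ -1.2581)
9²*(Y + N(-6, 9)) = 9²*(-39/31 + 115/21) = 81*(2746/651) = 74142/217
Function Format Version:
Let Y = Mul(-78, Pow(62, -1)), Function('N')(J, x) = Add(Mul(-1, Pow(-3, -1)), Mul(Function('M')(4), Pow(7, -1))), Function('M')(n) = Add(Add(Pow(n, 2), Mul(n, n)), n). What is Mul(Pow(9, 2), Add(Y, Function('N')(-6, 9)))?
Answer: Rational(74142, 217) ≈ 341.67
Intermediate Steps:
Function('M')(n) = Add(n, Mul(2, Pow(n, 2))) (Function('M')(n) = Add(Add(Pow(n, 2), Pow(n, 2)), n) = Add(Mul(2, Pow(n, 2)), n) = Add(n, Mul(2, Pow(n, 2))))
Function('N')(J, x) = Rational(115, 21) (Function('N')(J, x) = Add(Mul(-1, Pow(-3, -1)), Mul(Mul(4, Add(1, Mul(2, 4))), Pow(7, -1))) = Add(Mul(-1, Rational(-1, 3)), Mul(Mul(4, Add(1, 8)), Rational(1, 7))) = Add(Rational(1, 3), Mul(Mul(4, 9), Rational(1, 7))) = Add(Rational(1, 3), Mul(36, Rational(1, 7))) = Add(Rational(1, 3), Rational(36, 7)) = Rational(115, 21))
Y = Rational(-39, 31) (Y = Mul(-78, Rational(1, 62)) = Rational(-39, 31) ≈ -1.2581)
Mul(Pow(9, 2), Add(Y, Function('N')(-6, 9))) = Mul(Pow(9, 2), Add(Rational(-39, 31), Rational(115, 21))) = Mul(81, Rational(2746, 651)) = Rational(74142, 217)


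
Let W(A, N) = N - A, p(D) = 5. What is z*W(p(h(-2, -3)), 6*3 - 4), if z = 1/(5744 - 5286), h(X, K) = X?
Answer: 9/458 ≈ 0.019651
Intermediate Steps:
z = 1/458 ≈ 0.0021834
z*W(p(h(-2, -3)), 6*3 - 4) = ((6*3 - 4) - 1*5)/458 = ((18 - 4) - 5)/458 = (14 - 5)/458 = (1/458)*9 = 9/458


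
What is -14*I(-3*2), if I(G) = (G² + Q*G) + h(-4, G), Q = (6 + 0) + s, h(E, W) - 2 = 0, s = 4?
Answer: 308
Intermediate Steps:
h(E, W) = 2 (h(E, W) = 2 + 0 = 2)
Q = 10 (Q = (6 + 0) + 4 = 6 + 4 = 10)
I(G) = 2 + G² + 10*G (I(G) = (G² + 10*G) + 2 = 2 + G² + 10*G)
-14*I(-3*2) = -14*(2 + (-3*2)² + 10*(-3*2)) = -14*(2 + (-6)² + 10*(-6)) = -14*(2 + 36 - 60) = -14*(-22) = 308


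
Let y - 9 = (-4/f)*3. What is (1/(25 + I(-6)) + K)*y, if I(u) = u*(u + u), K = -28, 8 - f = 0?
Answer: -40725/194 ≈ -209.92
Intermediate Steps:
f = 8 (f = 8 - 1*0 = 8 + 0 = 8)
I(u) = 2*u² (I(u) = u*(2*u) = 2*u²)
y = 15/2 (y = 9 + (-4/8)*3 = 9 + ((⅛)*(-4))*3 = 9 - ½*3 = 9 - 3/2 = 15/2 ≈ 7.5000)
(1/(25 + I(-6)) + K)*y = (1/(25 + 2*(-6)²) - 28)*(15/2) = (1/(25 + 2*36) - 28)*(15/2) = (1/(25 + 72) - 28)*(15/2) = (1/97 - 28)*(15/2) = -2715/97*15/2 = -40725/194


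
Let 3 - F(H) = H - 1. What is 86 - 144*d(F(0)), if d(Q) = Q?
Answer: -490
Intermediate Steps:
F(H) = 4 - H (F(H) = 3 - (H - 1) = 3 - (-1 + H) = 3 + (1 - H) = 4 - H)
86 - 144*d(F(0)) = 86 - 144*(4 - 1*0) = 86 - 144*(4 + 0) = 86 - 144*4 = 86 - 576 = -490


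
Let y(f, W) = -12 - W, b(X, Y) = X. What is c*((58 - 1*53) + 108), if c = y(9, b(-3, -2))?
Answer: -1017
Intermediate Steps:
c = -9 (c = -12 - 1*(-3) = -12 + 3 = -9)
c*((58 - 1*53) + 108) = -9*((58 - 1*53) + 108) = -9*((58 - 53) + 108) = -9*(5 + 108) = -9*113 = -1017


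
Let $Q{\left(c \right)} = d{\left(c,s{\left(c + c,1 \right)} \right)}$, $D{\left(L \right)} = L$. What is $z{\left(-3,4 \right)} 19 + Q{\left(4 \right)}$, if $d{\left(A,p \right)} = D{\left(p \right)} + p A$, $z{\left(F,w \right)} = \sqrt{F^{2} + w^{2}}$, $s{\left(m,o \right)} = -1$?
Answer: $90$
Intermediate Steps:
$d{\left(A,p \right)} = p + A p$ ($d{\left(A,p \right)} = p + p A = p + A p$)
$Q{\left(c \right)} = -1 - c$ ($Q{\left(c \right)} = - (1 + c) = -1 - c$)
$z{\left(-3,4 \right)} 19 + Q{\left(4 \right)} = \sqrt{\left(-3\right)^{2} + 4^{2}} \cdot 19 - 5 = \sqrt{9 + 16} \cdot 19 - 5 = \sqrt{25} \cdot 19 - 5 = 5 \cdot 19 - 5 = 95 - 5 = 90$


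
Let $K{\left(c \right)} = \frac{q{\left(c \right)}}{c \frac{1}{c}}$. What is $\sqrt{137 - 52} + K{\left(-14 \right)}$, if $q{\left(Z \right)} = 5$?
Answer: $5 + \sqrt{85} \approx 14.22$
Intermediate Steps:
$K{\left(c \right)} = 5$ ($K{\left(c \right)} = \frac{5}{c \frac{1}{c}} = \frac{5}{1} = 5 \cdot 1 = 5$)
$\sqrt{137 - 52} + K{\left(-14 \right)} = \sqrt{137 - 52} + 5 = \sqrt{85} + 5 = 5 + \sqrt{85}$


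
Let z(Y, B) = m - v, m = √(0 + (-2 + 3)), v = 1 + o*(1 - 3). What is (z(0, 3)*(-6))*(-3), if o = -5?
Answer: -180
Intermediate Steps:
v = 11 (v = 1 - 5*(1 - 3) = 1 - 5*(-2) = 1 + 10 = 11)
m = 1 (m = √(0 + 1) = √1 = 1)
z(Y, B) = -10 (z(Y, B) = 1 - 1*11 = 1 - 11 = -10)
(z(0, 3)*(-6))*(-3) = -10*(-6)*(-3) = 60*(-3) = -180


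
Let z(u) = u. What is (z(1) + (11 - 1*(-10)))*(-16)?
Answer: -352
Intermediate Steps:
(z(1) + (11 - 1*(-10)))*(-16) = (1 + (11 - 1*(-10)))*(-16) = (1 + (11 + 10))*(-16) = (1 + 21)*(-16) = 22*(-16) = -352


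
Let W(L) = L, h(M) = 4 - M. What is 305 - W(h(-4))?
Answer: 297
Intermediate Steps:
305 - W(h(-4)) = 305 - (4 - 1*(-4)) = 305 - (4 + 4) = 305 - 1*8 = 305 - 8 = 297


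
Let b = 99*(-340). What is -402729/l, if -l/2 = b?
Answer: -134243/22440 ≈ -5.9823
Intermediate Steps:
b = -33660
l = 67320 (l = -2*(-33660) = 67320)
-402729/l = -402729/67320 = -402729*1/67320 = -134243/22440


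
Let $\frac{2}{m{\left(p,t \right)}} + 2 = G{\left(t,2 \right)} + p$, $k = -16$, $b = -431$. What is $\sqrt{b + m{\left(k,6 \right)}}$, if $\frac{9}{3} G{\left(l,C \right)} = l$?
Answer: $\frac{i \sqrt{6898}}{4} \approx 20.764 i$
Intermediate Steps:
$G{\left(l,C \right)} = \frac{l}{3}$
$m{\left(p,t \right)} = \frac{2}{-2 + p + \frac{t}{3}}$ ($m{\left(p,t \right)} = \frac{2}{-2 + \left(\frac{t}{3} + p\right)} = \frac{2}{-2 + \left(p + \frac{t}{3}\right)} = \frac{2}{-2 + p + \frac{t}{3}}$)
$\sqrt{b + m{\left(k,6 \right)}} = \sqrt{-431 + \frac{6}{-6 + 6 + 3 \left(-16\right)}} = \sqrt{-431 + \frac{6}{-6 + 6 - 48}} = \sqrt{-431 + \frac{6}{-48}} = \sqrt{-431 + 6 \left(- \frac{1}{48}\right)} = \sqrt{-431 - \frac{1}{8}} = \sqrt{- \frac{3449}{8}} = \frac{i \sqrt{6898}}{4}$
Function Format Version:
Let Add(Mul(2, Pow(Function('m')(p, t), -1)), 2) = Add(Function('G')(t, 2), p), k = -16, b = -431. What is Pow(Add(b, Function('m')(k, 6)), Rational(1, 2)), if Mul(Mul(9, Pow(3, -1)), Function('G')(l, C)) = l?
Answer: Mul(Rational(1, 4), I, Pow(6898, Rational(1, 2))) ≈ Mul(20.764, I)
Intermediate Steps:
Function('G')(l, C) = Mul(Rational(1, 3), l)
Function('m')(p, t) = Mul(2, Pow(Add(-2, p, Mul(Rational(1, 3), t)), -1)) (Function('m')(p, t) = Mul(2, Pow(Add(-2, Add(Mul(Rational(1, 3), t), p)), -1)) = Mul(2, Pow(Add(-2, Add(p, Mul(Rational(1, 3), t))), -1)) = Mul(2, Pow(Add(-2, p, Mul(Rational(1, 3), t)), -1)))
Pow(Add(b, Function('m')(k, 6)), Rational(1, 2)) = Pow(Add(-431, Mul(6, Pow(Add(-6, 6, Mul(3, -16)), -1))), Rational(1, 2)) = Pow(Add(-431, Mul(6, Pow(Add(-6, 6, -48), -1))), Rational(1, 2)) = Pow(Add(-431, Mul(6, Pow(-48, -1))), Rational(1, 2)) = Pow(Add(-431, Mul(6, Rational(-1, 48))), Rational(1, 2)) = Pow(Add(-431, Rational(-1, 8)), Rational(1, 2)) = Pow(Rational(-3449, 8), Rational(1, 2)) = Mul(Rational(1, 4), I, Pow(6898, Rational(1, 2)))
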